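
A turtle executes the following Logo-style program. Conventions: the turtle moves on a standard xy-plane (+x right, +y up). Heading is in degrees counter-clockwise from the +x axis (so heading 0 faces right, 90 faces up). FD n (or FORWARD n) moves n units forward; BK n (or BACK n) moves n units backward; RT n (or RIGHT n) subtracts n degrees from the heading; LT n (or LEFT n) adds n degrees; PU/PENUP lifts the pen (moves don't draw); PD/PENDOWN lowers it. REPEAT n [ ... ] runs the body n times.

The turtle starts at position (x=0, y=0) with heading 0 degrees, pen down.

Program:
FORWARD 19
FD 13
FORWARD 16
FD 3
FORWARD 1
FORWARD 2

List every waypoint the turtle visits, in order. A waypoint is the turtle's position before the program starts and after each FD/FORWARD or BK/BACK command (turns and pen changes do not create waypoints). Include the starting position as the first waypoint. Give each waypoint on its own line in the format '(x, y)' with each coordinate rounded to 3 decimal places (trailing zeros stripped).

Answer: (0, 0)
(19, 0)
(32, 0)
(48, 0)
(51, 0)
(52, 0)
(54, 0)

Derivation:
Executing turtle program step by step:
Start: pos=(0,0), heading=0, pen down
FD 19: (0,0) -> (19,0) [heading=0, draw]
FD 13: (19,0) -> (32,0) [heading=0, draw]
FD 16: (32,0) -> (48,0) [heading=0, draw]
FD 3: (48,0) -> (51,0) [heading=0, draw]
FD 1: (51,0) -> (52,0) [heading=0, draw]
FD 2: (52,0) -> (54,0) [heading=0, draw]
Final: pos=(54,0), heading=0, 6 segment(s) drawn
Waypoints (7 total):
(0, 0)
(19, 0)
(32, 0)
(48, 0)
(51, 0)
(52, 0)
(54, 0)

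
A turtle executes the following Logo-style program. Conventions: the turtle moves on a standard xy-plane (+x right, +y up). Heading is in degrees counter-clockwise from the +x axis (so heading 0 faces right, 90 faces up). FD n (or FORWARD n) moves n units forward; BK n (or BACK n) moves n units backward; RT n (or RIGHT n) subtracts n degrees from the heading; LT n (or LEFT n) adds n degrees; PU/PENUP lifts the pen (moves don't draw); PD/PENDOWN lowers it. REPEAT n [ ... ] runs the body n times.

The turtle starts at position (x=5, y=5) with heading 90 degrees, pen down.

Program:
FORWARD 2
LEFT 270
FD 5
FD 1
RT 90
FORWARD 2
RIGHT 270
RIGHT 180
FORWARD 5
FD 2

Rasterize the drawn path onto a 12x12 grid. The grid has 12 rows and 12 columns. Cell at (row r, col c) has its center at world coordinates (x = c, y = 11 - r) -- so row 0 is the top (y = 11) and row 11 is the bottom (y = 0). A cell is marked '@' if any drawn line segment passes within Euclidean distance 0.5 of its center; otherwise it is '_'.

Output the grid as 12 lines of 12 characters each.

Answer: ____________
____________
____________
____________
_____@@@@@@@
_____@_____@
____@@@@@@@@
____________
____________
____________
____________
____________

Derivation:
Segment 0: (5,5) -> (5,7)
Segment 1: (5,7) -> (10,7)
Segment 2: (10,7) -> (11,7)
Segment 3: (11,7) -> (11,5)
Segment 4: (11,5) -> (6,5)
Segment 5: (6,5) -> (4,5)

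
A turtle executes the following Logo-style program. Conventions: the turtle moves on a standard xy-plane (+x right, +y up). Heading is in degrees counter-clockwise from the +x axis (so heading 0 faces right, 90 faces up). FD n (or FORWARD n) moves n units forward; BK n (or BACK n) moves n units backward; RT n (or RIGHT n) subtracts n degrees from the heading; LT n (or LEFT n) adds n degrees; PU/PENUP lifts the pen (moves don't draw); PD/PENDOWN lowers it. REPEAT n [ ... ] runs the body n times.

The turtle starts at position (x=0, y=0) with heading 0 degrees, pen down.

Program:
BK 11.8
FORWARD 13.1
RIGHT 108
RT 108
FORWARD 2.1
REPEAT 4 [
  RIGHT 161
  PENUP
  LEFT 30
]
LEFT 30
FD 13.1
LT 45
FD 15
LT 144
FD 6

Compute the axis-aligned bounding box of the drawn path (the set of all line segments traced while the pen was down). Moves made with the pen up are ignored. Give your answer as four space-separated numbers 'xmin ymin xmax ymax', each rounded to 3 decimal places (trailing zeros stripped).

Executing turtle program step by step:
Start: pos=(0,0), heading=0, pen down
BK 11.8: (0,0) -> (-11.8,0) [heading=0, draw]
FD 13.1: (-11.8,0) -> (1.3,0) [heading=0, draw]
RT 108: heading 0 -> 252
RT 108: heading 252 -> 144
FD 2.1: (1.3,0) -> (-0.399,1.234) [heading=144, draw]
REPEAT 4 [
  -- iteration 1/4 --
  RT 161: heading 144 -> 343
  PU: pen up
  LT 30: heading 343 -> 13
  -- iteration 2/4 --
  RT 161: heading 13 -> 212
  PU: pen up
  LT 30: heading 212 -> 242
  -- iteration 3/4 --
  RT 161: heading 242 -> 81
  PU: pen up
  LT 30: heading 81 -> 111
  -- iteration 4/4 --
  RT 161: heading 111 -> 310
  PU: pen up
  LT 30: heading 310 -> 340
]
LT 30: heading 340 -> 10
FD 13.1: (-0.399,1.234) -> (12.502,3.509) [heading=10, move]
LT 45: heading 10 -> 55
FD 15: (12.502,3.509) -> (21.106,15.796) [heading=55, move]
LT 144: heading 55 -> 199
FD 6: (21.106,15.796) -> (15.433,13.843) [heading=199, move]
Final: pos=(15.433,13.843), heading=199, 3 segment(s) drawn

Segment endpoints: x in {-11.8, -0.399, 0, 1.3}, y in {0, 1.234}
xmin=-11.8, ymin=0, xmax=1.3, ymax=1.234

Answer: -11.8 0 1.3 1.234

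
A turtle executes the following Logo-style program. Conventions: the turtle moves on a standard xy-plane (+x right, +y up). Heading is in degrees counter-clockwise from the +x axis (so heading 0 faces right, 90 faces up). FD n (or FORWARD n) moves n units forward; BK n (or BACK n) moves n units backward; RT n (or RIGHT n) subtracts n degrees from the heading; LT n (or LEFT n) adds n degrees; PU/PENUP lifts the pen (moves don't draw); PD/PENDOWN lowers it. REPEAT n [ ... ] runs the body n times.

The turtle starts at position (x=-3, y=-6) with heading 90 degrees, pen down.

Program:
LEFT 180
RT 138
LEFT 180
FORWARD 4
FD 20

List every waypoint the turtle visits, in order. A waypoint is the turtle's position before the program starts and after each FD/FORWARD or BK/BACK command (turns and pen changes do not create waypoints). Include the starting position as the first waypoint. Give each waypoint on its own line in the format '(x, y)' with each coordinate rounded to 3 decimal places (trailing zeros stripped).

Answer: (-3, -6)
(-0.323, -8.973)
(13.059, -23.835)

Derivation:
Executing turtle program step by step:
Start: pos=(-3,-6), heading=90, pen down
LT 180: heading 90 -> 270
RT 138: heading 270 -> 132
LT 180: heading 132 -> 312
FD 4: (-3,-6) -> (-0.323,-8.973) [heading=312, draw]
FD 20: (-0.323,-8.973) -> (13.059,-23.835) [heading=312, draw]
Final: pos=(13.059,-23.835), heading=312, 2 segment(s) drawn
Waypoints (3 total):
(-3, -6)
(-0.323, -8.973)
(13.059, -23.835)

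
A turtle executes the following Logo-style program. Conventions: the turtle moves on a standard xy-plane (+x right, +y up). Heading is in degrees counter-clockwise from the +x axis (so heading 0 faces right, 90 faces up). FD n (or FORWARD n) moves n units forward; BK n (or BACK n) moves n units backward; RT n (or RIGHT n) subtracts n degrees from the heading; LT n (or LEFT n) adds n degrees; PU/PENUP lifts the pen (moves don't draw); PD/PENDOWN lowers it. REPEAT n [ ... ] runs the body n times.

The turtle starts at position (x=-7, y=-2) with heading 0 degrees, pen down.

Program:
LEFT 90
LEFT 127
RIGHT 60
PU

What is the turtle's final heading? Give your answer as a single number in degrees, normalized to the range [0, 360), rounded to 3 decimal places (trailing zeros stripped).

Executing turtle program step by step:
Start: pos=(-7,-2), heading=0, pen down
LT 90: heading 0 -> 90
LT 127: heading 90 -> 217
RT 60: heading 217 -> 157
PU: pen up
Final: pos=(-7,-2), heading=157, 0 segment(s) drawn

Answer: 157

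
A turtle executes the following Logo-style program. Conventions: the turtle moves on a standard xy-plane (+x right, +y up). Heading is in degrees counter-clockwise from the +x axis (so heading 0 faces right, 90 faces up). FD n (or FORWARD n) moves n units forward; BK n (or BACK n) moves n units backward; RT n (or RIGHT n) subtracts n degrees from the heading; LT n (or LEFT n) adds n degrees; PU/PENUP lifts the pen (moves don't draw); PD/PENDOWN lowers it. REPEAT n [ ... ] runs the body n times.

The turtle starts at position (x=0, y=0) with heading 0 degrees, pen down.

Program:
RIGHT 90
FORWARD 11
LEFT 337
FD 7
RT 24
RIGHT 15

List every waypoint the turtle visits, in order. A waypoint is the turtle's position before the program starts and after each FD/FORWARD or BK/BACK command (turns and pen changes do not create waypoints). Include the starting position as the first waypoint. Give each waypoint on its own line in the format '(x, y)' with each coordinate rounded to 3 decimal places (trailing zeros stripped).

Executing turtle program step by step:
Start: pos=(0,0), heading=0, pen down
RT 90: heading 0 -> 270
FD 11: (0,0) -> (0,-11) [heading=270, draw]
LT 337: heading 270 -> 247
FD 7: (0,-11) -> (-2.735,-17.444) [heading=247, draw]
RT 24: heading 247 -> 223
RT 15: heading 223 -> 208
Final: pos=(-2.735,-17.444), heading=208, 2 segment(s) drawn
Waypoints (3 total):
(0, 0)
(0, -11)
(-2.735, -17.444)

Answer: (0, 0)
(0, -11)
(-2.735, -17.444)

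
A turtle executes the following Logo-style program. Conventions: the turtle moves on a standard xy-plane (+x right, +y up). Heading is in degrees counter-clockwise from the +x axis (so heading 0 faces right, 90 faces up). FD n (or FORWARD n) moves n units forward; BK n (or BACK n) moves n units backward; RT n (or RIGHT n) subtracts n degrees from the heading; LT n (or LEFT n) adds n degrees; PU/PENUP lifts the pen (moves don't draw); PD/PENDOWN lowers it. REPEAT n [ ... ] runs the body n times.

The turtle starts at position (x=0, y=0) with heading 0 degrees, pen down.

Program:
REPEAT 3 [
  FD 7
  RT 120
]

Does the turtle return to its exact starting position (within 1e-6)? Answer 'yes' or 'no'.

Executing turtle program step by step:
Start: pos=(0,0), heading=0, pen down
REPEAT 3 [
  -- iteration 1/3 --
  FD 7: (0,0) -> (7,0) [heading=0, draw]
  RT 120: heading 0 -> 240
  -- iteration 2/3 --
  FD 7: (7,0) -> (3.5,-6.062) [heading=240, draw]
  RT 120: heading 240 -> 120
  -- iteration 3/3 --
  FD 7: (3.5,-6.062) -> (0,0) [heading=120, draw]
  RT 120: heading 120 -> 0
]
Final: pos=(0,0), heading=0, 3 segment(s) drawn

Start position: (0, 0)
Final position: (0, 0)
Distance = 0; < 1e-6 -> CLOSED

Answer: yes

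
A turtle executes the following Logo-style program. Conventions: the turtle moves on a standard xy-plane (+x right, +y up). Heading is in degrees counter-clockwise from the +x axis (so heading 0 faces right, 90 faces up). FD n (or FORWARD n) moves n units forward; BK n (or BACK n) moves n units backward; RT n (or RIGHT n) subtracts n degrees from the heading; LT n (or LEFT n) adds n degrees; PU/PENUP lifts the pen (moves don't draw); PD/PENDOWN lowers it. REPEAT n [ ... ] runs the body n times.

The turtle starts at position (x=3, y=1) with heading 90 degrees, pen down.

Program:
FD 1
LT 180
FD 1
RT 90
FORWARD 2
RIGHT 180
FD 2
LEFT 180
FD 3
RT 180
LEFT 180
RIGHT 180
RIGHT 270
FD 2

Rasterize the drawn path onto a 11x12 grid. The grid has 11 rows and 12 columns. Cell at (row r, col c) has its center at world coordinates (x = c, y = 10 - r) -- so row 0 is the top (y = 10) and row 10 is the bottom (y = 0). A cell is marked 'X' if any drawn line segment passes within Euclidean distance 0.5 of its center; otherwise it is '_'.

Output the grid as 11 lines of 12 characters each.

Segment 0: (3,1) -> (3,2)
Segment 1: (3,2) -> (3,1)
Segment 2: (3,1) -> (1,1)
Segment 3: (1,1) -> (3,1)
Segment 4: (3,1) -> (0,1)
Segment 5: (0,1) -> (-0,3)

Answer: ____________
____________
____________
____________
____________
____________
____________
X___________
X__X________
XXXX________
____________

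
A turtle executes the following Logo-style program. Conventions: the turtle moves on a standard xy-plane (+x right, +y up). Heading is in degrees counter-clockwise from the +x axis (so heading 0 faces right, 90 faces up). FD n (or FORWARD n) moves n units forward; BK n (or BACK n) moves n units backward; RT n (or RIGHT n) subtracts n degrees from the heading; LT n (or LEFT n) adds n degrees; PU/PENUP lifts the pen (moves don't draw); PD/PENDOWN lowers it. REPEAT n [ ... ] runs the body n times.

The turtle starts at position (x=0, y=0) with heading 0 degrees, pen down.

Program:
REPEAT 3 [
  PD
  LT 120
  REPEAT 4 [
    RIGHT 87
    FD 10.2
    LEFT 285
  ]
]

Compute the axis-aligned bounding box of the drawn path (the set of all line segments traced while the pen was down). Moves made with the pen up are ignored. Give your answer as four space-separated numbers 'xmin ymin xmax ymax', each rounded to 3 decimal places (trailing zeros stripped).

Answer: -1.956 -11.234 8.554 7.729

Derivation:
Executing turtle program step by step:
Start: pos=(0,0), heading=0, pen down
REPEAT 3 [
  -- iteration 1/3 --
  PD: pen down
  LT 120: heading 0 -> 120
  REPEAT 4 [
    -- iteration 1/4 --
    RT 87: heading 120 -> 33
    FD 10.2: (0,0) -> (8.554,5.555) [heading=33, draw]
    LT 285: heading 33 -> 318
    -- iteration 2/4 --
    RT 87: heading 318 -> 231
    FD 10.2: (8.554,5.555) -> (2.135,-2.372) [heading=231, draw]
    LT 285: heading 231 -> 156
    -- iteration 3/4 --
    RT 87: heading 156 -> 69
    FD 10.2: (2.135,-2.372) -> (5.791,7.151) [heading=69, draw]
    LT 285: heading 69 -> 354
    -- iteration 4/4 --
    RT 87: heading 354 -> 267
    FD 10.2: (5.791,7.151) -> (5.257,-3.035) [heading=267, draw]
    LT 285: heading 267 -> 192
  ]
  -- iteration 2/3 --
  PD: pen down
  LT 120: heading 192 -> 312
  REPEAT 4 [
    -- iteration 1/4 --
    RT 87: heading 312 -> 225
    FD 10.2: (5.257,-3.035) -> (-1.956,-10.248) [heading=225, draw]
    LT 285: heading 225 -> 150
    -- iteration 2/4 --
    RT 87: heading 150 -> 63
    FD 10.2: (-1.956,-10.248) -> (2.675,-1.159) [heading=63, draw]
    LT 285: heading 63 -> 348
    -- iteration 3/4 --
    RT 87: heading 348 -> 261
    FD 10.2: (2.675,-1.159) -> (1.079,-11.234) [heading=261, draw]
    LT 285: heading 261 -> 186
    -- iteration 4/4 --
    RT 87: heading 186 -> 99
    FD 10.2: (1.079,-11.234) -> (-0.516,-1.159) [heading=99, draw]
    LT 285: heading 99 -> 24
  ]
  -- iteration 3/3 --
  PD: pen down
  LT 120: heading 24 -> 144
  REPEAT 4 [
    -- iteration 1/4 --
    RT 87: heading 144 -> 57
    FD 10.2: (-0.516,-1.159) -> (5.039,7.395) [heading=57, draw]
    LT 285: heading 57 -> 342
    -- iteration 2/4 --
    RT 87: heading 342 -> 255
    FD 10.2: (5.039,7.395) -> (2.399,-2.457) [heading=255, draw]
    LT 285: heading 255 -> 180
    -- iteration 3/4 --
    RT 87: heading 180 -> 93
    FD 10.2: (2.399,-2.457) -> (1.865,7.729) [heading=93, draw]
    LT 285: heading 93 -> 18
    -- iteration 4/4 --
    RT 87: heading 18 -> 291
    FD 10.2: (1.865,7.729) -> (5.521,-1.794) [heading=291, draw]
    LT 285: heading 291 -> 216
  ]
]
Final: pos=(5.521,-1.794), heading=216, 12 segment(s) drawn

Segment endpoints: x in {-1.956, -0.516, 0, 1.079, 1.865, 2.135, 2.399, 2.675, 5.039, 5.257, 5.521, 5.791, 8.554}, y in {-11.234, -10.248, -3.035, -2.457, -2.372, -1.794, -1.159, -1.159, 0, 5.555, 7.151, 7.395, 7.729}
xmin=-1.956, ymin=-11.234, xmax=8.554, ymax=7.729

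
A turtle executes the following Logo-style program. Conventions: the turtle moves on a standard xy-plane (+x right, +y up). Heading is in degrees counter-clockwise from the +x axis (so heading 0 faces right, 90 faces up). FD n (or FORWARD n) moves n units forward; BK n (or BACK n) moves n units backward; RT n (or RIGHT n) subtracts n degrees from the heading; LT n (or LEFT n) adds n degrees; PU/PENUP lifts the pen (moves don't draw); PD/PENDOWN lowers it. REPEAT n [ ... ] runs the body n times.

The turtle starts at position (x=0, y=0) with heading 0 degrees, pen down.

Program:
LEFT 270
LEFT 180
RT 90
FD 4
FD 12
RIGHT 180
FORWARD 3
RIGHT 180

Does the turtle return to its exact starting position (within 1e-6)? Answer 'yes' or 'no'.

Answer: no

Derivation:
Executing turtle program step by step:
Start: pos=(0,0), heading=0, pen down
LT 270: heading 0 -> 270
LT 180: heading 270 -> 90
RT 90: heading 90 -> 0
FD 4: (0,0) -> (4,0) [heading=0, draw]
FD 12: (4,0) -> (16,0) [heading=0, draw]
RT 180: heading 0 -> 180
FD 3: (16,0) -> (13,0) [heading=180, draw]
RT 180: heading 180 -> 0
Final: pos=(13,0), heading=0, 3 segment(s) drawn

Start position: (0, 0)
Final position: (13, 0)
Distance = 13; >= 1e-6 -> NOT closed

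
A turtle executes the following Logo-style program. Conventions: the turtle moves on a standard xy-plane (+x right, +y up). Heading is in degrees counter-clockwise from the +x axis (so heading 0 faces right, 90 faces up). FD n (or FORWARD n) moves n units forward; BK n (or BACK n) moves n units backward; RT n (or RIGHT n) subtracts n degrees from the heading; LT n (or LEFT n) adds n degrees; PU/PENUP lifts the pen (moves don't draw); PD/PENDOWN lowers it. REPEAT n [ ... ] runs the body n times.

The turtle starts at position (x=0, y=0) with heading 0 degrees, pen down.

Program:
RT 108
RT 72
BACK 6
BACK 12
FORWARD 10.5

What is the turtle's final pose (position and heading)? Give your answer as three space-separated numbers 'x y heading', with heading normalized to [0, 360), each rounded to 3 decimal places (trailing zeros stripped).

Executing turtle program step by step:
Start: pos=(0,0), heading=0, pen down
RT 108: heading 0 -> 252
RT 72: heading 252 -> 180
BK 6: (0,0) -> (6,0) [heading=180, draw]
BK 12: (6,0) -> (18,0) [heading=180, draw]
FD 10.5: (18,0) -> (7.5,0) [heading=180, draw]
Final: pos=(7.5,0), heading=180, 3 segment(s) drawn

Answer: 7.5 0 180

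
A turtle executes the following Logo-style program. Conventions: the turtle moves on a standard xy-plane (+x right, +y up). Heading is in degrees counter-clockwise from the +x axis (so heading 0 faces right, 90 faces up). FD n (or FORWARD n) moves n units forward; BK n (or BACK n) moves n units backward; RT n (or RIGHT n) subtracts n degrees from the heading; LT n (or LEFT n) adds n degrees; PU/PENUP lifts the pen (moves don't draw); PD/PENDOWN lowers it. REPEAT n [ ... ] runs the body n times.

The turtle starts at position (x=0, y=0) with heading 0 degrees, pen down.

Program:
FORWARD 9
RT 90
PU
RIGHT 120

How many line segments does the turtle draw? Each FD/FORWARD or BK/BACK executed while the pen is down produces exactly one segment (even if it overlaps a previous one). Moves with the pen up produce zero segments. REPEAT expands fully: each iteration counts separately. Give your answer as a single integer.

Executing turtle program step by step:
Start: pos=(0,0), heading=0, pen down
FD 9: (0,0) -> (9,0) [heading=0, draw]
RT 90: heading 0 -> 270
PU: pen up
RT 120: heading 270 -> 150
Final: pos=(9,0), heading=150, 1 segment(s) drawn
Segments drawn: 1

Answer: 1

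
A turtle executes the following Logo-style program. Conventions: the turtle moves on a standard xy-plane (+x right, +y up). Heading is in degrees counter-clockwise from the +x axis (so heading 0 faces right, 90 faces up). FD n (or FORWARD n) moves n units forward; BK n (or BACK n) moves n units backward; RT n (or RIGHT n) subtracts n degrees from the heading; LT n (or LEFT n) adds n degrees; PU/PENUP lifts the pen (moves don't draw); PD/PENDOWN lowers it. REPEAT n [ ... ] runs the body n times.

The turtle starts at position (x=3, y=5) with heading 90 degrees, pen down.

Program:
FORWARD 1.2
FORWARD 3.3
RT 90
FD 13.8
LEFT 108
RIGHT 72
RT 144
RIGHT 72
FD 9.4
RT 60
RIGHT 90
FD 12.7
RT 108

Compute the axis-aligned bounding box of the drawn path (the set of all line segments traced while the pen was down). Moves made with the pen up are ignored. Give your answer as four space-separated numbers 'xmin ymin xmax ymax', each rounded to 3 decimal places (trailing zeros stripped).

Answer: 3 5 18.399 15.85

Derivation:
Executing turtle program step by step:
Start: pos=(3,5), heading=90, pen down
FD 1.2: (3,5) -> (3,6.2) [heading=90, draw]
FD 3.3: (3,6.2) -> (3,9.5) [heading=90, draw]
RT 90: heading 90 -> 0
FD 13.8: (3,9.5) -> (16.8,9.5) [heading=0, draw]
LT 108: heading 0 -> 108
RT 72: heading 108 -> 36
RT 144: heading 36 -> 252
RT 72: heading 252 -> 180
FD 9.4: (16.8,9.5) -> (7.4,9.5) [heading=180, draw]
RT 60: heading 180 -> 120
RT 90: heading 120 -> 30
FD 12.7: (7.4,9.5) -> (18.399,15.85) [heading=30, draw]
RT 108: heading 30 -> 282
Final: pos=(18.399,15.85), heading=282, 5 segment(s) drawn

Segment endpoints: x in {3, 7.4, 16.8, 18.399}, y in {5, 6.2, 9.5, 9.5, 15.85}
xmin=3, ymin=5, xmax=18.399, ymax=15.85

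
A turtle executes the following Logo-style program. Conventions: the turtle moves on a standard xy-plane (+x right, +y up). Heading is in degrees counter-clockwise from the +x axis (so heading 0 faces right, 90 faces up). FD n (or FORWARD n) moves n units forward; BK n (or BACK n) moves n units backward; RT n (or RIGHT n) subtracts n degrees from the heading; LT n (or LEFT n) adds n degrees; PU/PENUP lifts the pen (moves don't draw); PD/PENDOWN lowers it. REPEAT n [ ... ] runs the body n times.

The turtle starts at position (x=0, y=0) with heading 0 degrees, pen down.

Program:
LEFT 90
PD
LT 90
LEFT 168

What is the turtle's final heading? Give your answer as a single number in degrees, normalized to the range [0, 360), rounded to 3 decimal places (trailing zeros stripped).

Executing turtle program step by step:
Start: pos=(0,0), heading=0, pen down
LT 90: heading 0 -> 90
PD: pen down
LT 90: heading 90 -> 180
LT 168: heading 180 -> 348
Final: pos=(0,0), heading=348, 0 segment(s) drawn

Answer: 348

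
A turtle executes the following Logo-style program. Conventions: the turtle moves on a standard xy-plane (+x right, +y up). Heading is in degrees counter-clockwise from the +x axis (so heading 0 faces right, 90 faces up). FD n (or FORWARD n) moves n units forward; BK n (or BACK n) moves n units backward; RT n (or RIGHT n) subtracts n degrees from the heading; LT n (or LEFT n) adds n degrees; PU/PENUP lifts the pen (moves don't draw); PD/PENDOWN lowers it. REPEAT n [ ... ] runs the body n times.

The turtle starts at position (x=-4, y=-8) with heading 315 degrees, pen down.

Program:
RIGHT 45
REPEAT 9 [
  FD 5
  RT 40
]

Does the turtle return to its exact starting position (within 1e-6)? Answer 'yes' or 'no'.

Answer: yes

Derivation:
Executing turtle program step by step:
Start: pos=(-4,-8), heading=315, pen down
RT 45: heading 315 -> 270
REPEAT 9 [
  -- iteration 1/9 --
  FD 5: (-4,-8) -> (-4,-13) [heading=270, draw]
  RT 40: heading 270 -> 230
  -- iteration 2/9 --
  FD 5: (-4,-13) -> (-7.214,-16.83) [heading=230, draw]
  RT 40: heading 230 -> 190
  -- iteration 3/9 --
  FD 5: (-7.214,-16.83) -> (-12.138,-17.698) [heading=190, draw]
  RT 40: heading 190 -> 150
  -- iteration 4/9 --
  FD 5: (-12.138,-17.698) -> (-16.468,-15.198) [heading=150, draw]
  RT 40: heading 150 -> 110
  -- iteration 5/9 --
  FD 5: (-16.468,-15.198) -> (-18.178,-10.5) [heading=110, draw]
  RT 40: heading 110 -> 70
  -- iteration 6/9 --
  FD 5: (-18.178,-10.5) -> (-16.468,-5.802) [heading=70, draw]
  RT 40: heading 70 -> 30
  -- iteration 7/9 --
  FD 5: (-16.468,-5.802) -> (-12.138,-3.302) [heading=30, draw]
  RT 40: heading 30 -> 350
  -- iteration 8/9 --
  FD 5: (-12.138,-3.302) -> (-7.214,-4.17) [heading=350, draw]
  RT 40: heading 350 -> 310
  -- iteration 9/9 --
  FD 5: (-7.214,-4.17) -> (-4,-8) [heading=310, draw]
  RT 40: heading 310 -> 270
]
Final: pos=(-4,-8), heading=270, 9 segment(s) drawn

Start position: (-4, -8)
Final position: (-4, -8)
Distance = 0; < 1e-6 -> CLOSED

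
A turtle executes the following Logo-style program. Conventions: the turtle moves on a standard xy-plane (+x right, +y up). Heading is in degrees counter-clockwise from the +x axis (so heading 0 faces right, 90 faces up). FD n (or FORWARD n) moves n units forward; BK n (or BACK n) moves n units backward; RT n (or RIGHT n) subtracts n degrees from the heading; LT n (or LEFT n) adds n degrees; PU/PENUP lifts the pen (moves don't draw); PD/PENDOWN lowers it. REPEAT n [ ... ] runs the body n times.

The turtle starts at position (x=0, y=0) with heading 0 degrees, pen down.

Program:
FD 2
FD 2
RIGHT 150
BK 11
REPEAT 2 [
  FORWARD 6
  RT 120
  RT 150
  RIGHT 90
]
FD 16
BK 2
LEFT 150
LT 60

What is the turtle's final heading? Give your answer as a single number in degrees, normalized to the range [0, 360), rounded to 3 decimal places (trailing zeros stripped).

Executing turtle program step by step:
Start: pos=(0,0), heading=0, pen down
FD 2: (0,0) -> (2,0) [heading=0, draw]
FD 2: (2,0) -> (4,0) [heading=0, draw]
RT 150: heading 0 -> 210
BK 11: (4,0) -> (13.526,5.5) [heading=210, draw]
REPEAT 2 [
  -- iteration 1/2 --
  FD 6: (13.526,5.5) -> (8.33,2.5) [heading=210, draw]
  RT 120: heading 210 -> 90
  RT 150: heading 90 -> 300
  RT 90: heading 300 -> 210
  -- iteration 2/2 --
  FD 6: (8.33,2.5) -> (3.134,-0.5) [heading=210, draw]
  RT 120: heading 210 -> 90
  RT 150: heading 90 -> 300
  RT 90: heading 300 -> 210
]
FD 16: (3.134,-0.5) -> (-10.722,-8.5) [heading=210, draw]
BK 2: (-10.722,-8.5) -> (-8.99,-7.5) [heading=210, draw]
LT 150: heading 210 -> 0
LT 60: heading 0 -> 60
Final: pos=(-8.99,-7.5), heading=60, 7 segment(s) drawn

Answer: 60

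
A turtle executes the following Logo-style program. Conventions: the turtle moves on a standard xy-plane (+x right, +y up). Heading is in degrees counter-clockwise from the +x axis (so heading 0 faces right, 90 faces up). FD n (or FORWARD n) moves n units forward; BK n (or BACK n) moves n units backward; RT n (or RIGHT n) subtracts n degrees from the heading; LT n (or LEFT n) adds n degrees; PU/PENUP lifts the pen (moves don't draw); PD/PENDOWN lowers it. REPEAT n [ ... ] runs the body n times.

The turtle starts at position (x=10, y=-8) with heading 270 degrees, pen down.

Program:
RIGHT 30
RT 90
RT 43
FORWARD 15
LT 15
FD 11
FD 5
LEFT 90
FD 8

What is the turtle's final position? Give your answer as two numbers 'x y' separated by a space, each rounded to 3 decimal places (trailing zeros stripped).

Executing turtle program step by step:
Start: pos=(10,-8), heading=270, pen down
RT 30: heading 270 -> 240
RT 90: heading 240 -> 150
RT 43: heading 150 -> 107
FD 15: (10,-8) -> (5.614,6.345) [heading=107, draw]
LT 15: heading 107 -> 122
FD 11: (5.614,6.345) -> (-0.215,15.673) [heading=122, draw]
FD 5: (-0.215,15.673) -> (-2.864,19.913) [heading=122, draw]
LT 90: heading 122 -> 212
FD 8: (-2.864,19.913) -> (-9.649,15.674) [heading=212, draw]
Final: pos=(-9.649,15.674), heading=212, 4 segment(s) drawn

Answer: -9.649 15.674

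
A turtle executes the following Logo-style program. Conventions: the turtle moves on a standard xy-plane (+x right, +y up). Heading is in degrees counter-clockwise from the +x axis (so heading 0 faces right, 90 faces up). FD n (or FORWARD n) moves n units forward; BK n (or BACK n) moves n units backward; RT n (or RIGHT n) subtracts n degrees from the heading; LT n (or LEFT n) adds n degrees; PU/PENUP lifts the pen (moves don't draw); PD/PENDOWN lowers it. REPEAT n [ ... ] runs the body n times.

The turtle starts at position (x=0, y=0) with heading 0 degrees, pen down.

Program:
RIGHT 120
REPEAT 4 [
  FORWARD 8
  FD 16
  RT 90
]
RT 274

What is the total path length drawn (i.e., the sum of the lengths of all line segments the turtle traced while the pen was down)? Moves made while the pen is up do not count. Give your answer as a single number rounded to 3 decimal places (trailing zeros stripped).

Answer: 96

Derivation:
Executing turtle program step by step:
Start: pos=(0,0), heading=0, pen down
RT 120: heading 0 -> 240
REPEAT 4 [
  -- iteration 1/4 --
  FD 8: (0,0) -> (-4,-6.928) [heading=240, draw]
  FD 16: (-4,-6.928) -> (-12,-20.785) [heading=240, draw]
  RT 90: heading 240 -> 150
  -- iteration 2/4 --
  FD 8: (-12,-20.785) -> (-18.928,-16.785) [heading=150, draw]
  FD 16: (-18.928,-16.785) -> (-32.785,-8.785) [heading=150, draw]
  RT 90: heading 150 -> 60
  -- iteration 3/4 --
  FD 8: (-32.785,-8.785) -> (-28.785,-1.856) [heading=60, draw]
  FD 16: (-28.785,-1.856) -> (-20.785,12) [heading=60, draw]
  RT 90: heading 60 -> 330
  -- iteration 4/4 --
  FD 8: (-20.785,12) -> (-13.856,8) [heading=330, draw]
  FD 16: (-13.856,8) -> (0,0) [heading=330, draw]
  RT 90: heading 330 -> 240
]
RT 274: heading 240 -> 326
Final: pos=(0,0), heading=326, 8 segment(s) drawn

Segment lengths:
  seg 1: (0,0) -> (-4,-6.928), length = 8
  seg 2: (-4,-6.928) -> (-12,-20.785), length = 16
  seg 3: (-12,-20.785) -> (-18.928,-16.785), length = 8
  seg 4: (-18.928,-16.785) -> (-32.785,-8.785), length = 16
  seg 5: (-32.785,-8.785) -> (-28.785,-1.856), length = 8
  seg 6: (-28.785,-1.856) -> (-20.785,12), length = 16
  seg 7: (-20.785,12) -> (-13.856,8), length = 8
  seg 8: (-13.856,8) -> (0,0), length = 16
Total = 96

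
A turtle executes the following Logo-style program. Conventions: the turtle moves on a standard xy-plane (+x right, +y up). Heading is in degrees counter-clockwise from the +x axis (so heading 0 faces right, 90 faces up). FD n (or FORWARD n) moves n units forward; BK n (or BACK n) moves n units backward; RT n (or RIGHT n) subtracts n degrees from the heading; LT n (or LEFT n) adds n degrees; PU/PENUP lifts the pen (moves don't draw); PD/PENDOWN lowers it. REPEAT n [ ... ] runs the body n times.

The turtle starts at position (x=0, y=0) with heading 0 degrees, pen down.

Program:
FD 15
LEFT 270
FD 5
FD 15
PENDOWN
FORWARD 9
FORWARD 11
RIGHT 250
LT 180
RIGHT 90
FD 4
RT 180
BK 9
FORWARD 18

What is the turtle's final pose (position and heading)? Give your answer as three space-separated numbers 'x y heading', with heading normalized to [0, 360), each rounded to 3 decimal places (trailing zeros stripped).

Answer: 16.71 -44.698 290

Derivation:
Executing turtle program step by step:
Start: pos=(0,0), heading=0, pen down
FD 15: (0,0) -> (15,0) [heading=0, draw]
LT 270: heading 0 -> 270
FD 5: (15,0) -> (15,-5) [heading=270, draw]
FD 15: (15,-5) -> (15,-20) [heading=270, draw]
PD: pen down
FD 9: (15,-20) -> (15,-29) [heading=270, draw]
FD 11: (15,-29) -> (15,-40) [heading=270, draw]
RT 250: heading 270 -> 20
LT 180: heading 20 -> 200
RT 90: heading 200 -> 110
FD 4: (15,-40) -> (13.632,-36.241) [heading=110, draw]
RT 180: heading 110 -> 290
BK 9: (13.632,-36.241) -> (10.554,-27.784) [heading=290, draw]
FD 18: (10.554,-27.784) -> (16.71,-44.698) [heading=290, draw]
Final: pos=(16.71,-44.698), heading=290, 8 segment(s) drawn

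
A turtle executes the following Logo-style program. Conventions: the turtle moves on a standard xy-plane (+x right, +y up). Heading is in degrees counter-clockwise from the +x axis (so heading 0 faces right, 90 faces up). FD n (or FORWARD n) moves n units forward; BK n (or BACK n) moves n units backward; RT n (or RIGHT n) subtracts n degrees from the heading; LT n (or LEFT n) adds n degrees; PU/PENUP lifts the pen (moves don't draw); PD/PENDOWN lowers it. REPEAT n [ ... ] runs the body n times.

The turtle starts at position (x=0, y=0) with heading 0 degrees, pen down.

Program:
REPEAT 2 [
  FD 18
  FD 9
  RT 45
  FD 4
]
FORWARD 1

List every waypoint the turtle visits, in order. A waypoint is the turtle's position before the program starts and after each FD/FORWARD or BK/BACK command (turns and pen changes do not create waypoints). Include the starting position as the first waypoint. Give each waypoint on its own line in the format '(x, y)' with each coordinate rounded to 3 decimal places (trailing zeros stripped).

Answer: (0, 0)
(18, 0)
(27, 0)
(29.828, -2.828)
(42.556, -15.556)
(48.92, -21.92)
(48.92, -25.92)
(48.92, -26.92)

Derivation:
Executing turtle program step by step:
Start: pos=(0,0), heading=0, pen down
REPEAT 2 [
  -- iteration 1/2 --
  FD 18: (0,0) -> (18,0) [heading=0, draw]
  FD 9: (18,0) -> (27,0) [heading=0, draw]
  RT 45: heading 0 -> 315
  FD 4: (27,0) -> (29.828,-2.828) [heading=315, draw]
  -- iteration 2/2 --
  FD 18: (29.828,-2.828) -> (42.556,-15.556) [heading=315, draw]
  FD 9: (42.556,-15.556) -> (48.92,-21.92) [heading=315, draw]
  RT 45: heading 315 -> 270
  FD 4: (48.92,-21.92) -> (48.92,-25.92) [heading=270, draw]
]
FD 1: (48.92,-25.92) -> (48.92,-26.92) [heading=270, draw]
Final: pos=(48.92,-26.92), heading=270, 7 segment(s) drawn
Waypoints (8 total):
(0, 0)
(18, 0)
(27, 0)
(29.828, -2.828)
(42.556, -15.556)
(48.92, -21.92)
(48.92, -25.92)
(48.92, -26.92)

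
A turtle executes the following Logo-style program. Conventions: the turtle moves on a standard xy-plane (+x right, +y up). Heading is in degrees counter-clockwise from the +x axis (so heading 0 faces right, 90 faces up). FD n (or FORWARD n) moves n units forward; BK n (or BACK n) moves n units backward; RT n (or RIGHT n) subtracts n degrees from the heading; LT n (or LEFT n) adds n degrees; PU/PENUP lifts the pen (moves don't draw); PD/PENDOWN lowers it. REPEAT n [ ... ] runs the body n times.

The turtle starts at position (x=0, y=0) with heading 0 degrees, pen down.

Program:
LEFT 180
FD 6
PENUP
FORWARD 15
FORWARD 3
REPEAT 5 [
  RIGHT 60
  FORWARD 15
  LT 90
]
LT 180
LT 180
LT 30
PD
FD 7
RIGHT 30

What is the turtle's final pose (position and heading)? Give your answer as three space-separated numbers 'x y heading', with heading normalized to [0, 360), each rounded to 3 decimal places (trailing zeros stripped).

Answer: -72.981 0 330

Derivation:
Executing turtle program step by step:
Start: pos=(0,0), heading=0, pen down
LT 180: heading 0 -> 180
FD 6: (0,0) -> (-6,0) [heading=180, draw]
PU: pen up
FD 15: (-6,0) -> (-21,0) [heading=180, move]
FD 3: (-21,0) -> (-24,0) [heading=180, move]
REPEAT 5 [
  -- iteration 1/5 --
  RT 60: heading 180 -> 120
  FD 15: (-24,0) -> (-31.5,12.99) [heading=120, move]
  LT 90: heading 120 -> 210
  -- iteration 2/5 --
  RT 60: heading 210 -> 150
  FD 15: (-31.5,12.99) -> (-44.49,20.49) [heading=150, move]
  LT 90: heading 150 -> 240
  -- iteration 3/5 --
  RT 60: heading 240 -> 180
  FD 15: (-44.49,20.49) -> (-59.49,20.49) [heading=180, move]
  LT 90: heading 180 -> 270
  -- iteration 4/5 --
  RT 60: heading 270 -> 210
  FD 15: (-59.49,20.49) -> (-72.481,12.99) [heading=210, move]
  LT 90: heading 210 -> 300
  -- iteration 5/5 --
  RT 60: heading 300 -> 240
  FD 15: (-72.481,12.99) -> (-79.981,0) [heading=240, move]
  LT 90: heading 240 -> 330
]
LT 180: heading 330 -> 150
LT 180: heading 150 -> 330
LT 30: heading 330 -> 0
PD: pen down
FD 7: (-79.981,0) -> (-72.981,0) [heading=0, draw]
RT 30: heading 0 -> 330
Final: pos=(-72.981,0), heading=330, 2 segment(s) drawn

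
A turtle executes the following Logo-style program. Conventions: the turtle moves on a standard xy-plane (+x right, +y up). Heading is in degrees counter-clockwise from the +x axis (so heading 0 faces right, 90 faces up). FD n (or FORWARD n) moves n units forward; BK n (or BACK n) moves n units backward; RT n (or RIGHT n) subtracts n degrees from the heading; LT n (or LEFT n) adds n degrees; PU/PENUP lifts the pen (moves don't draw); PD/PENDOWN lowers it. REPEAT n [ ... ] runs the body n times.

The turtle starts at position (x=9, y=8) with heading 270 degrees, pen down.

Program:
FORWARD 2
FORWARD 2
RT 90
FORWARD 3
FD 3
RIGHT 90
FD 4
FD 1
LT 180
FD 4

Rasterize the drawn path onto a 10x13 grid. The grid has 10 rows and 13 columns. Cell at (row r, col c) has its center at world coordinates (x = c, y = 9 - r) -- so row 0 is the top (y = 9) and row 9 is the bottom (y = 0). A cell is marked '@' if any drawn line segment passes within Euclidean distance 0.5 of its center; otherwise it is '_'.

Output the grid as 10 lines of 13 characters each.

Segment 0: (9,8) -> (9,6)
Segment 1: (9,6) -> (9,4)
Segment 2: (9,4) -> (6,4)
Segment 3: (6,4) -> (3,4)
Segment 4: (3,4) -> (3,8)
Segment 5: (3,8) -> (3,9)
Segment 6: (3,9) -> (3,5)

Answer: ___@_________
___@_____@___
___@_____@___
___@_____@___
___@_____@___
___@@@@@@@___
_____________
_____________
_____________
_____________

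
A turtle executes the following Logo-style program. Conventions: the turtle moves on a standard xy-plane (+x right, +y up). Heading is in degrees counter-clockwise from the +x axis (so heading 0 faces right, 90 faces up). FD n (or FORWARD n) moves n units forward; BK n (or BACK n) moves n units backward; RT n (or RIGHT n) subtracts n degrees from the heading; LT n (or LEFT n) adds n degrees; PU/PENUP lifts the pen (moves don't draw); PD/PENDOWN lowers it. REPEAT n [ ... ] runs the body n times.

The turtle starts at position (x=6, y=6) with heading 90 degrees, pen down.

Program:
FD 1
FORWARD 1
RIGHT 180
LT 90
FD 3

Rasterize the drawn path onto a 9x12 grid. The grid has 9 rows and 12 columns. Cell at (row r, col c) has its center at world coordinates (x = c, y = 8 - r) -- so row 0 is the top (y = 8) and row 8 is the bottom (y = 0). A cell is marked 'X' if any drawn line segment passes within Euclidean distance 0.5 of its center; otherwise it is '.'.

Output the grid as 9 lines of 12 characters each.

Segment 0: (6,6) -> (6,7)
Segment 1: (6,7) -> (6,8)
Segment 2: (6,8) -> (9,8)

Answer: ......XXXX..
......X.....
......X.....
............
............
............
............
............
............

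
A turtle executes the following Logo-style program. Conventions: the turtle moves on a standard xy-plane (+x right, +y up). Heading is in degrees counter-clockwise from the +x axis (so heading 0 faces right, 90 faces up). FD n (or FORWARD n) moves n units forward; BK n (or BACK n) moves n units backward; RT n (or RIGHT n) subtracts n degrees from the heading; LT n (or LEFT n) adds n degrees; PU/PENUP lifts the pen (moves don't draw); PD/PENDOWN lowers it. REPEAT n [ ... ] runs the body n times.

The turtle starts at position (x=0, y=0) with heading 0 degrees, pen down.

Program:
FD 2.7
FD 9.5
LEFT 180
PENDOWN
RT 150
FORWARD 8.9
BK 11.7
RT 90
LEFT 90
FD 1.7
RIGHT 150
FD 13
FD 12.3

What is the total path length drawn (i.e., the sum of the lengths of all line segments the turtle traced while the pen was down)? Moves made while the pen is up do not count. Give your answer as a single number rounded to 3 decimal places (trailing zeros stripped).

Answer: 59.8

Derivation:
Executing turtle program step by step:
Start: pos=(0,0), heading=0, pen down
FD 2.7: (0,0) -> (2.7,0) [heading=0, draw]
FD 9.5: (2.7,0) -> (12.2,0) [heading=0, draw]
LT 180: heading 0 -> 180
PD: pen down
RT 150: heading 180 -> 30
FD 8.9: (12.2,0) -> (19.908,4.45) [heading=30, draw]
BK 11.7: (19.908,4.45) -> (9.775,-1.4) [heading=30, draw]
RT 90: heading 30 -> 300
LT 90: heading 300 -> 30
FD 1.7: (9.775,-1.4) -> (11.247,-0.55) [heading=30, draw]
RT 150: heading 30 -> 240
FD 13: (11.247,-0.55) -> (4.747,-11.808) [heading=240, draw]
FD 12.3: (4.747,-11.808) -> (-1.403,-22.46) [heading=240, draw]
Final: pos=(-1.403,-22.46), heading=240, 7 segment(s) drawn

Segment lengths:
  seg 1: (0,0) -> (2.7,0), length = 2.7
  seg 2: (2.7,0) -> (12.2,0), length = 9.5
  seg 3: (12.2,0) -> (19.908,4.45), length = 8.9
  seg 4: (19.908,4.45) -> (9.775,-1.4), length = 11.7
  seg 5: (9.775,-1.4) -> (11.247,-0.55), length = 1.7
  seg 6: (11.247,-0.55) -> (4.747,-11.808), length = 13
  seg 7: (4.747,-11.808) -> (-1.403,-22.46), length = 12.3
Total = 59.8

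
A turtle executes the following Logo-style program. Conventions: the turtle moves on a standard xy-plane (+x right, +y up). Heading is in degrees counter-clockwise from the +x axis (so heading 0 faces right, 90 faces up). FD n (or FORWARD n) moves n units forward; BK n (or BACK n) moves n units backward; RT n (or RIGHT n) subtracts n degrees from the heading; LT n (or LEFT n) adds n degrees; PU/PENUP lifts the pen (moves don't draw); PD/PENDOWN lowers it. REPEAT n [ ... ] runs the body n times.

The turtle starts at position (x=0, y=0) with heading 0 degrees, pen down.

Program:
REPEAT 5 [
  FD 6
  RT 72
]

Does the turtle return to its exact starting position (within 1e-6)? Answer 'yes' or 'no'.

Executing turtle program step by step:
Start: pos=(0,0), heading=0, pen down
REPEAT 5 [
  -- iteration 1/5 --
  FD 6: (0,0) -> (6,0) [heading=0, draw]
  RT 72: heading 0 -> 288
  -- iteration 2/5 --
  FD 6: (6,0) -> (7.854,-5.706) [heading=288, draw]
  RT 72: heading 288 -> 216
  -- iteration 3/5 --
  FD 6: (7.854,-5.706) -> (3,-9.233) [heading=216, draw]
  RT 72: heading 216 -> 144
  -- iteration 4/5 --
  FD 6: (3,-9.233) -> (-1.854,-5.706) [heading=144, draw]
  RT 72: heading 144 -> 72
  -- iteration 5/5 --
  FD 6: (-1.854,-5.706) -> (0,0) [heading=72, draw]
  RT 72: heading 72 -> 0
]
Final: pos=(0,0), heading=0, 5 segment(s) drawn

Start position: (0, 0)
Final position: (0, 0)
Distance = 0; < 1e-6 -> CLOSED

Answer: yes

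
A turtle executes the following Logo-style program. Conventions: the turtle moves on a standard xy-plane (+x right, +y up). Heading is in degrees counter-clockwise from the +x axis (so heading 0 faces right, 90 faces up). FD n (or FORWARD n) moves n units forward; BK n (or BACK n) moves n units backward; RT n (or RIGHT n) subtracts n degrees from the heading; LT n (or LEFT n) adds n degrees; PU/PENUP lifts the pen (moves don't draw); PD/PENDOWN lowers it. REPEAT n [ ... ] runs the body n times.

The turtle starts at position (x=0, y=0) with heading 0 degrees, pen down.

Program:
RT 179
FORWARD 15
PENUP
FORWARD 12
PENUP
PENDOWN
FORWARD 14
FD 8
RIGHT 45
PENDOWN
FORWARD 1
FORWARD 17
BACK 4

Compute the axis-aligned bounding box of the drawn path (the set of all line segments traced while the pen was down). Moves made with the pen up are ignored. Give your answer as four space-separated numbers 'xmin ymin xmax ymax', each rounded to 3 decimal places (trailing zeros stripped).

Answer: -61.941 -0.855 0 11.649

Derivation:
Executing turtle program step by step:
Start: pos=(0,0), heading=0, pen down
RT 179: heading 0 -> 181
FD 15: (0,0) -> (-14.998,-0.262) [heading=181, draw]
PU: pen up
FD 12: (-14.998,-0.262) -> (-26.996,-0.471) [heading=181, move]
PU: pen up
PD: pen down
FD 14: (-26.996,-0.471) -> (-40.994,-0.716) [heading=181, draw]
FD 8: (-40.994,-0.716) -> (-48.993,-0.855) [heading=181, draw]
RT 45: heading 181 -> 136
PD: pen down
FD 1: (-48.993,-0.855) -> (-49.712,-0.161) [heading=136, draw]
FD 17: (-49.712,-0.161) -> (-61.941,11.649) [heading=136, draw]
BK 4: (-61.941,11.649) -> (-59.063,8.87) [heading=136, draw]
Final: pos=(-59.063,8.87), heading=136, 6 segment(s) drawn

Segment endpoints: x in {-61.941, -59.063, -49.712, -48.993, -40.994, -26.996, -14.998, 0}, y in {-0.855, -0.716, -0.471, -0.262, -0.161, 0, 8.87, 11.649}
xmin=-61.941, ymin=-0.855, xmax=0, ymax=11.649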